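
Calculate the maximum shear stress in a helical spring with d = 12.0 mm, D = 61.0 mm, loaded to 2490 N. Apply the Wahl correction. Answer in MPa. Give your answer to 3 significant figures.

Spring index C = D/d = 61.0/12.0 = 5.0833
K_W = (4C−1)/(4C−4) + 0.615/C = 19.333/16.333 + 0.1210 = 1.3047
τ₀ = 8FD/(πd³) = 8·2490·61.0/(π·12.0³) = 1.21512e+06/5428.7 = 223.83 MPa
τ_max = K·τ₀ = 1.3047 × 223.83 = 292.03 MPa

292 MPa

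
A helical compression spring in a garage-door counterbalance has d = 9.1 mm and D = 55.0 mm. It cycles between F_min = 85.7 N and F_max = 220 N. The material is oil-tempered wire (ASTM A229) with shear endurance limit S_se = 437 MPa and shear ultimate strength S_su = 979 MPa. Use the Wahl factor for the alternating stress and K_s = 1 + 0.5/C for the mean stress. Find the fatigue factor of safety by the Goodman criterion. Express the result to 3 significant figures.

C = D/d = 55.0/9.1 = 6.0440; K_W = (4C−1)/(4C−4)+0.615/C = 1.2504; K_s = 1+0.5/C = 1.0827
F_a = (F_max−F_min)/2 = 67.15 N; F_m = (F_max+F_min)/2 = 152.85 N
τ_a = K_W·8F_aD/(πd³) = 1.2504 × 12.48 = 15.606 MPa
τ_m = K_s·8F_mD/(πd³) = 1.0827 × 28.408 = 30.758 MPa
Goodman: 1/n_f = τ_a/S_se + τ_m/S_su = 15.606/437 + 30.758/979 = 0.03571 + 0.03142 = 0.06713
n_f = 1/0.06713 = 14.9

14.9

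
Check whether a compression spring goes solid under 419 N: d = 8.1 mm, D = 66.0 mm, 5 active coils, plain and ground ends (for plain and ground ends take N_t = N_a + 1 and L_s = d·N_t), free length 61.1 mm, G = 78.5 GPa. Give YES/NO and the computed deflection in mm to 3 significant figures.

k = Gd⁴/(8D³N_a) = (78.5×10³)(8.1⁴)/(8·66.0³·5) = 29.384 N/mm
N_t = 6; L_s = 8.1·6 = 48.6 mm; δ_solid = L₀ − L_s = 61.1 − 48.6 = 12.5 mm
δ = F/k = 419/29.384 = 14.259 mm
δ ≥ δ_solid → spring goes solid

YES, δ = 14.3 mm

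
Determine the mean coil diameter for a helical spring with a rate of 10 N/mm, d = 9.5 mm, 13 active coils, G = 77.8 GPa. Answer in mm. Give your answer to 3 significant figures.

84.8 mm

D = (Gd⁴/(8N_a·k))^(1/3) = (77.8×10³·9.5⁴/(8·13·10))^(1/3)
  = (609313)^(1/3) = 84.7774 mm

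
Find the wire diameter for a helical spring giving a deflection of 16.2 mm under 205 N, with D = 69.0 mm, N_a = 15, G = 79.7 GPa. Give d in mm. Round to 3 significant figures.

8.89 mm

Required rate k = F/δ = 205/16.2 = 12.654 N/mm
d = (8D³N_a·k / G)^(1/4) = (8·69.0³·15·12.654 / (79.7×10³))^0.25
  = (6259.1)^0.25 = 8.8946 mm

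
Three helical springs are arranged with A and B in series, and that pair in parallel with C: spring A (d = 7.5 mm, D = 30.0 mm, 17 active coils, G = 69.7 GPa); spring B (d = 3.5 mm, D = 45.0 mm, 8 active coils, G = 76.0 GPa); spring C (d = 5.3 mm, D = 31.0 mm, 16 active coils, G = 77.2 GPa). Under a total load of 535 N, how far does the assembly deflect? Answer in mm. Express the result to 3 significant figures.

29.9 mm

k_A = Gd⁴/(8D³N_a) = (69.7×10³)(7.5⁴)/(8·30.0³·17) = 60.059 N/mm
k_B = Gd⁴/(8D³N_a) = (76.0×10³)(3.5⁴)/(8·45.0³·8) = 1.9555 N/mm
k_C = Gd⁴/(8D³N_a) = (77.2×10³)(5.3⁴)/(8·31.0³·16) = 15.974 N/mm
Springs A,B series: k_AB = 1/(1/60.059+1/1.9555) = 1.8939 N/mm; parallel with C: k_eq = 1.8939+15.974 = 17.868 N/mm
δ = F/k_eq = 535/17.868 = 29.941 mm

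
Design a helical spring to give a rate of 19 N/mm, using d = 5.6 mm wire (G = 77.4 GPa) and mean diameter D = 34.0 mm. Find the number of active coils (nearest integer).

13

N_a = Gd⁴/(8D³k) = (77.4×10³ × 5.6⁴)/(8 × 34.0³ × 19)
    = 7.6119e+07 / 5.97421e+06 = 12.74 → 13 coils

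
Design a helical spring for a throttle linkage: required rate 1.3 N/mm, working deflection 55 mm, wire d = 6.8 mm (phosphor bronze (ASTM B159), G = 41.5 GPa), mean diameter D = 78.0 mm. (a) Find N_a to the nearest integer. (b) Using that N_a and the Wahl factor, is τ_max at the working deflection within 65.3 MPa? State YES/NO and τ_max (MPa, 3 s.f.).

(a) 18 coils; (b) YES, τ_max = 50.8 MPa

N_a = Gd⁴/(8D³k) = (41.5×10³)(6.8⁴)/(8·78.0³·1.3) = 17.98 → N_a = 18
Actual rate k = Gd⁴/(8D³·18) = 1.2985 N/mm
Working load F = kδ = 1.2985·55 = 71.417 N
C = 78.0/6.8 = 11.4706; K_W = (4C−1)/(4C−4)+0.615/C = 1.1252
τ_max = K_W·8FD/(πd³) = 1.1252·45.114 = 50.764 MPa
τ_max ≤ 65.3 MPa → acceptable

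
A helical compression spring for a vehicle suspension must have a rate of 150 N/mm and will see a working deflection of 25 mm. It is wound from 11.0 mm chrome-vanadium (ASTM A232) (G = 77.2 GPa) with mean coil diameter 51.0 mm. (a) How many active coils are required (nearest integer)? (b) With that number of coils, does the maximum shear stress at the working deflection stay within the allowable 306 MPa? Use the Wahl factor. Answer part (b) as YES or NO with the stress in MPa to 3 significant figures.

N_a = Gd⁴/(8D³k) = (77.2×10³)(11.0⁴)/(8·51.0³·150) = 7.101 → N_a = 7
Actual rate k = Gd⁴/(8D³·7) = 152.16 N/mm
Working load F = kδ = 152.16·25 = 3803.9 N
C = 51.0/11.0 = 4.6364; K_W = (4C−1)/(4C−4)+0.615/C = 1.3389
τ_max = K_W·8FD/(πd³) = 1.3389·371.16 = 496.95 MPa
τ_max > 306 MPa → exceeds allowable

(a) 7 coils; (b) NO, τ_max = 497 MPa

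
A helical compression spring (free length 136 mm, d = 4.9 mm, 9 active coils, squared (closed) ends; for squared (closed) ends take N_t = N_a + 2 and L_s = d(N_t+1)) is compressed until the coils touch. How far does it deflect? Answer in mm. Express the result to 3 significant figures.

77.2 mm

N_t = 11; L_s = 4.9·12 = 58.8 mm
δ_solid = L₀ − L_s = 136 − 58.8 = 77.2 mm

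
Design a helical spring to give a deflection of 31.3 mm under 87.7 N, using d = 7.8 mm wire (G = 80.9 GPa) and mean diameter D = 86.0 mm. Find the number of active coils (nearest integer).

21

Required rate k = F/δ = 87.7/31.3 = 2.8019 N/mm
N_a = Gd⁴/(8D³k) = (80.9×10³ × 7.8⁴)/(8 × 86.0³ × 2.8019)
    = 2.99452e+08 / 1.42574e+07 = 21 → 21 coils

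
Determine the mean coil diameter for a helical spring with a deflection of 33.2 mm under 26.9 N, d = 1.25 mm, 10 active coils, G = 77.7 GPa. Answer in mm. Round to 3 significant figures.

14.3 mm

Required rate k = F/δ = 26.9/33.2 = 0.81024 N/mm
D = (Gd⁴/(8N_a·k))^(1/3) = (77.7×10³·1.25⁴/(8·10·0.81024))^(1/3)
  = (2926.56)^(1/3) = 14.3038 mm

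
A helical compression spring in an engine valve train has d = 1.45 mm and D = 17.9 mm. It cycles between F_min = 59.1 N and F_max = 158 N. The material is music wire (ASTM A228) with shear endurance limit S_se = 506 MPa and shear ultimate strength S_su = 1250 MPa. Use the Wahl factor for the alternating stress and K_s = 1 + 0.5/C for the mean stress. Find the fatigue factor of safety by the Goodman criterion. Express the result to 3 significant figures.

0.335

C = D/d = 17.9/1.45 = 12.3448; K_W = (4C−1)/(4C−4)+0.615/C = 1.1159; K_s = 1+0.5/C = 1.0405
F_a = (F_max−F_min)/2 = 49.45 N; F_m = (F_max+F_min)/2 = 108.55 N
τ_a = K_W·8F_aD/(πd³) = 1.1159 × 739.36 = 825.07 MPa
τ_m = K_s·8F_mD/(πd³) = 1.0405 × 1623 = 1688.7 MPa
Goodman: 1/n_f = τ_a/S_se + τ_m/S_su = 825.07/506 + 1688.7/1250 = 1.63058 + 1.35099 = 2.9816
n_f = 1/2.9816 = 0.3354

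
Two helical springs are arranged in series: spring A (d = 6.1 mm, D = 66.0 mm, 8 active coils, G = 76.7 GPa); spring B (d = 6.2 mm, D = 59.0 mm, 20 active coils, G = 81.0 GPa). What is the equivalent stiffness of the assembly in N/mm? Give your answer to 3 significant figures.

k_A = Gd⁴/(8D³N_a) = (76.7×10³)(6.1⁴)/(8·66.0³·8) = 5.7717 N/mm
k_B = Gd⁴/(8D³N_a) = (81.0×10³)(6.2⁴)/(8·59.0³·20) = 3.6423 N/mm
Series: 1/k_eq = 1/5.7717 + 1/3.6423 = 0.44781; k_eq = 2.2331 N/mm

2.23 N/mm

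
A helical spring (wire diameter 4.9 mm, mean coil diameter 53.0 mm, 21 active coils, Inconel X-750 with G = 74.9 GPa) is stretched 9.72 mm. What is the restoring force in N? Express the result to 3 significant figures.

16.8 N

k = Gd⁴/(8D³N_a) = (74.9×10³)(4.9⁴)/(8·53.0³·21) = 1.7264 N/mm
F = k·δ = 1.7264 × 9.72 = 16.78 N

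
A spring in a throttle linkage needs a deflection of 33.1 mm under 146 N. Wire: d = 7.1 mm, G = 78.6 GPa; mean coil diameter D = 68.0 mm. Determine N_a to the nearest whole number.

Required rate k = F/δ = 146/33.1 = 4.4109 N/mm
N_a = Gd⁴/(8D³k) = (78.6×10³ × 7.1⁴)/(8 × 68.0³ × 4.4109)
    = 1.99736e+08 / 1.10954e+07 = 18 → 18 coils

18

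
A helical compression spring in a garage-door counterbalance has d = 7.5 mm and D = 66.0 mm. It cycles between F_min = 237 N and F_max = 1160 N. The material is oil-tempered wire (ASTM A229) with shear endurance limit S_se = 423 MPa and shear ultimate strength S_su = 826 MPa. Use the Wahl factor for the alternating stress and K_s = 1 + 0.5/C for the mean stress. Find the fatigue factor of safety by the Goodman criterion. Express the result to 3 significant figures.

C = D/d = 66.0/7.5 = 8.8000; K_W = (4C−1)/(4C−4)+0.615/C = 1.1660; K_s = 1+0.5/C = 1.0568
F_a = (F_max−F_min)/2 = 461.5 N; F_m = (F_max+F_min)/2 = 698.5 N
τ_a = K_W·8F_aD/(πd³) = 1.1660 × 183.85 = 214.38 MPa
τ_m = K_s·8F_mD/(πd³) = 1.0568 × 278.27 = 294.08 MPa
Goodman: 1/n_f = τ_a/S_se + τ_m/S_su = 214.38/423 + 294.08/826 = 0.50681 + 0.35603 = 0.86284
n_f = 1/0.86284 = 1.159

1.16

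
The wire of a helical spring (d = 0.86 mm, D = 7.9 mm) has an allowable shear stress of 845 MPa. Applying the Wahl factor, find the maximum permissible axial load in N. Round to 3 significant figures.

23.1 N

C = D/d = 7.9/0.86 = 9.1860
K_W = (4C−1)/(4C−4) + 0.615/C = 35.744/32.744 + 0.0669 = 1.1586
τ_max = K·8FD/(πd³) → F_max = τ_allow·πd³/(8DK)
F_max = 845·π·0.86³/(8·7.9·1.1586) = 1688.5/73.222 = 23.06 N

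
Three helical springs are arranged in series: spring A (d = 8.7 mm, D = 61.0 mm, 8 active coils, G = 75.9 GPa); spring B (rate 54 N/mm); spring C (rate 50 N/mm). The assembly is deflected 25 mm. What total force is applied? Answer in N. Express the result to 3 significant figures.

k_A = Gd⁴/(8D³N_a) = (75.9×10³)(8.7⁴)/(8·61.0³·8) = 29.933 N/mm
Series: 1/k_eq = 1/29.933 + 1/54 + 1/50 = 0.071927; k_eq = 13.903 N/mm
F = k_eq·δ = 13.903·25 = 347.58 N

348 N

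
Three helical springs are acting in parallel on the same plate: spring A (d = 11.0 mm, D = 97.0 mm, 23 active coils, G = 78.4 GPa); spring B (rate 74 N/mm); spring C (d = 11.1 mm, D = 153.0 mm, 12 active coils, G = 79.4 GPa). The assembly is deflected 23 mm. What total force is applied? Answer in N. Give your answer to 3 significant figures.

k_A = Gd⁴/(8D³N_a) = (78.4×10³)(11.0⁴)/(8·97.0³·23) = 6.8352 N/mm
k_C = Gd⁴/(8D³N_a) = (79.4×10³)(11.1⁴)/(8·153.0³·12) = 3.5056 N/mm
Parallel: k_eq = 6.8352 + 74 + 3.5056 = 84.341 N/mm
F = k_eq·δ = 84.341·23 = 1939.8 N

1940 N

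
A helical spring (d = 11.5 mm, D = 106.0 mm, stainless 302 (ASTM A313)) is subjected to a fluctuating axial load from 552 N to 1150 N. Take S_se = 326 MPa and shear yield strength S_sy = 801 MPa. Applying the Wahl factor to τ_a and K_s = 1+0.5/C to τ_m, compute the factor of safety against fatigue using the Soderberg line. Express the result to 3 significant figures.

2.58

C = D/d = 106.0/11.5 = 9.2174; K_W = (4C−1)/(4C−4)+0.615/C = 1.1580; K_s = 1+0.5/C = 1.0542
F_a = (F_max−F_min)/2 = 299 N; F_m = (F_max+F_min)/2 = 851 N
τ_a = K_W·8F_aD/(πd³) = 1.1580 × 53.067 = 61.451 MPa
τ_m = K_s·8F_mD/(πd³) = 1.0542 × 151.04 = 159.23 MPa
Soderberg: 1/n_f = τ_a/S_se + τ_m/S_sy = 61.451/326 + 159.23/801 = 0.18850 + 0.19879 = 0.38729
n_f = 1/0.38729 = 2.582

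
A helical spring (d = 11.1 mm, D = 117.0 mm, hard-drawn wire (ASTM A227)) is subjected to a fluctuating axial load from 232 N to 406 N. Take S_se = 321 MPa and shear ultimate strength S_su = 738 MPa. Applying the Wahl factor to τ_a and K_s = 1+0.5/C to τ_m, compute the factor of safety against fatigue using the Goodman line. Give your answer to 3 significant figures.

6.03

C = D/d = 117.0/11.1 = 10.5405; K_W = (4C−1)/(4C−4)+0.615/C = 1.1370; K_s = 1+0.5/C = 1.0474
F_a = (F_max−F_min)/2 = 87 N; F_m = (F_max+F_min)/2 = 319 N
τ_a = K_W·8F_aD/(πd³) = 1.1370 × 18.953 = 21.549 MPa
τ_m = K_s·8F_mD/(πd³) = 1.0474 × 69.494 = 72.791 MPa
Goodman: 1/n_f = τ_a/S_se + τ_m/S_su = 21.549/321 + 72.791/738 = 0.06713 + 0.09863 = 0.16576
n_f = 1/0.16576 = 6.033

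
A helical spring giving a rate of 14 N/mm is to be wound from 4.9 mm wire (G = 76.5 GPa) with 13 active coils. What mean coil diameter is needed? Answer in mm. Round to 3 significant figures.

31.2 mm

D = (Gd⁴/(8N_a·k))^(1/3) = (76.5×10³·4.9⁴/(8·13·14))^(1/3)
  = (30289)^(1/3) = 31.1718 mm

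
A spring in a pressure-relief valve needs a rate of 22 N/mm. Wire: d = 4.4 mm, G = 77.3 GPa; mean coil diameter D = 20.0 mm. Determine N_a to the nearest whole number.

N_a = Gd⁴/(8D³k) = (77.3×10³ × 4.4⁴)/(8 × 20.0³ × 22)
    = 2.89728e+07 / 1.408e+06 = 20.58 → 21 coils

21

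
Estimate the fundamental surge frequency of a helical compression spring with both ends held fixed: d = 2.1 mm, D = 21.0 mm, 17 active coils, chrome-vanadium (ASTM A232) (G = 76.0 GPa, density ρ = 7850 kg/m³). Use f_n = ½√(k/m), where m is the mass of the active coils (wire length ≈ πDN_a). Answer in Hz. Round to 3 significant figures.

k = Gd⁴/(8D³N_a) = (76.0×10³)(2.1⁴)/(8·21.0³·17) = 1.1735 N/mm = 1173.5 N/m
Wire length L = πDN_a = π·21.0·17 = 1121.5 mm
m = ρ·(πd²/4)·L = 7850 × 3.4636×10⁻⁶ m² × 1.1215 m = 0.030494 kg
f_n = ½√(k/m) = 0.5·√(1173.5/0.030494) = 0.5·√(38484) = 98.086 Hz

98.1 Hz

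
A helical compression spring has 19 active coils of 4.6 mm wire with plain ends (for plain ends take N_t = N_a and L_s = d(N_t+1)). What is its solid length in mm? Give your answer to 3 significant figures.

92.0 mm

plain ends: N_t = N_a = 19
L_s = d·(N_t+1) = 4.6 × 20 = 92 mm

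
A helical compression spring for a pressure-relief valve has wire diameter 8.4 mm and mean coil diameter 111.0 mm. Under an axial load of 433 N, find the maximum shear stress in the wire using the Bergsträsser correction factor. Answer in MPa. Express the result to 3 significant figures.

Spring index C = D/d = 111.0/8.4 = 13.2143
K_B = (4C+2)/(4C−3) = 54.857/49.857 = 1.1003
τ₀ = 8FD/(πd³) = 8·433·111.0/(π·8.4³) = 384504/1862 = 206.5 MPa
τ_max = K·τ₀ = 1.1003 × 206.5 = 227.21 MPa

227 MPa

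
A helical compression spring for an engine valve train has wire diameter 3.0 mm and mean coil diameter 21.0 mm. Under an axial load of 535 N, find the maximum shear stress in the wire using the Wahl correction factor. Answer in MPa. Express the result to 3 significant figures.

1290 MPa

Spring index C = D/d = 21.0/3.0 = 7.0000
K_W = (4C−1)/(4C−4) + 0.615/C = 27.000/24.000 + 0.0879 = 1.2129
τ₀ = 8FD/(πd³) = 8·535·21.0/(π·3.0³) = 89880/84.823 = 1059.6 MPa
τ_max = K·τ₀ = 1.2129 × 1059.6 = 1285.2 MPa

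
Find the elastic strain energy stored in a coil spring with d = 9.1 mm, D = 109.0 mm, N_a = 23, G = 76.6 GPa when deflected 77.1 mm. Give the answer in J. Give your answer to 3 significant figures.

k = Gd⁴/(8D³N_a) = (76.6×10³)(9.1⁴)/(8·109.0³·23) = 2.2044 N/mm
U = ½kδ² = 0.5 × 2.2044 × 77.1² = 6552 N·mm = 6.552 J

6.55 J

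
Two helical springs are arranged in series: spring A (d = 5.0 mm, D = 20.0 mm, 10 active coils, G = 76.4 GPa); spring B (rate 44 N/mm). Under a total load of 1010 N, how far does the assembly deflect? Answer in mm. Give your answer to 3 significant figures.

36.5 mm

k_A = Gd⁴/(8D³N_a) = (76.4×10³)(5.0⁴)/(8·20.0³·10) = 74.609 N/mm
Series: 1/k_eq = 1/74.609 + 1/44 = 0.03613; k_eq = 27.678 N/mm
δ = F/k_eq = 1010/27.678 = 36.492 mm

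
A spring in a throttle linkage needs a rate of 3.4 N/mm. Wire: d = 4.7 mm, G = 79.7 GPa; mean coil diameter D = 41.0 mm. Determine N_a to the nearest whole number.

21

N_a = Gd⁴/(8D³k) = (79.7×10³ × 4.7⁴)/(8 × 41.0³ × 3.4)
    = 3.88911e+07 / 1.87465e+06 = 20.75 → 21 coils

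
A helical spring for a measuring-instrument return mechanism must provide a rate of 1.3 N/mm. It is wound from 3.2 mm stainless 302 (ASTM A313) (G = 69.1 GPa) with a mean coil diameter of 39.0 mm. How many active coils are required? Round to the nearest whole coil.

12

N_a = Gd⁴/(8D³k) = (69.1×10³ × 3.2⁴)/(8 × 39.0³ × 1.3)
    = 7.24566e+06 / 616918 = 11.74 → 12 coils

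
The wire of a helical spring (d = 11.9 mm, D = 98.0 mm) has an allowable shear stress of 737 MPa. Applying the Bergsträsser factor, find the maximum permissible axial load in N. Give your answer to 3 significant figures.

C = D/d = 98.0/11.9 = 8.2353
K_B = (4C+2)/(4C−3) = 34.941/29.941 = 1.1670
τ_max = K·8FD/(πd³) → F_max = τ_allow·πd³/(8DK)
F_max = 737·π·11.9³/(8·98.0·1.1670) = 3.9017e+06/914.92 = 4264.6 N

4260 N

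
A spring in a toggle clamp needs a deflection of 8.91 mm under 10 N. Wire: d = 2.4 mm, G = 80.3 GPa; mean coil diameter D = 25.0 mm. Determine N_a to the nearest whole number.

Required rate k = F/δ = 10/8.91 = 1.1223 N/mm
N_a = Gd⁴/(8D³k) = (80.3×10³ × 2.4⁴)/(8 × 25.0³ × 1.1223)
    = 2.66416e+06 / 140292 = 18.99 → 19 coils

19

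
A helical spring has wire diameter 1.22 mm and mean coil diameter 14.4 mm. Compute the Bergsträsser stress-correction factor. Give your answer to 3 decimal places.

1.113

C = D/d = 14.4/1.22 = 11.8033
K_B = (4C+2)/(4C−3) = 49.213/44.213 = 1.1131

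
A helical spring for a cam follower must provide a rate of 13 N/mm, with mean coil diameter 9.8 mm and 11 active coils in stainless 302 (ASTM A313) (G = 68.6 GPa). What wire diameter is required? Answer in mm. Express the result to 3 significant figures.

d = (8D³N_a·k / G)^(1/4) = (8·9.8³·11·13 / (68.6×10³))^0.25
  = (15.696)^0.25 = 1.9904 mm

1.99 mm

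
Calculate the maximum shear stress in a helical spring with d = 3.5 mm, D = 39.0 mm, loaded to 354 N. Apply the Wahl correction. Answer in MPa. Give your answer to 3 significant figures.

Spring index C = D/d = 39.0/3.5 = 11.1429
K_W = (4C−1)/(4C−4) + 0.615/C = 43.571/40.571 + 0.0552 = 1.1291
τ₀ = 8FD/(πd³) = 8·354·39.0/(π·3.5³) = 110448/134.7 = 819.98 MPa
τ_max = K·τ₀ = 1.1291 × 819.98 = 925.87 MPa

926 MPa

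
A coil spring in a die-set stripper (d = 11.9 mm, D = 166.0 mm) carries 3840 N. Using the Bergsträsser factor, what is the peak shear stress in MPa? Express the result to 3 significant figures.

Spring index C = D/d = 166.0/11.9 = 13.9496
K_B = (4C+2)/(4C−3) = 57.798/52.798 = 1.0947
τ₀ = 8FD/(πd³) = 8·3840·166.0/(π·11.9³) = 5.09952e+06/5294.1 = 963.25 MPa
τ_max = K·τ₀ = 1.0947 × 963.25 = 1054.5 MPa

1050 MPa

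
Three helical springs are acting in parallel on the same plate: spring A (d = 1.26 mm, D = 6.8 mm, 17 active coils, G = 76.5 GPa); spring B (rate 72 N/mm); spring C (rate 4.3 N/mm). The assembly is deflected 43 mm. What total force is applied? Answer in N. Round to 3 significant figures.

k_A = Gd⁴/(8D³N_a) = (76.5×10³)(1.26⁴)/(8·6.8³·17) = 4.509 N/mm
Parallel: k_eq = 4.509 + 72 + 4.3 = 80.809 N/mm
F = k_eq·δ = 80.809·43 = 3474.8 N

3470 N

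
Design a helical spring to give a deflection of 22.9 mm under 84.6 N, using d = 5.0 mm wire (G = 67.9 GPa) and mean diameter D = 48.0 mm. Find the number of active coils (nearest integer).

Required rate k = F/δ = 84.6/22.9 = 3.6943 N/mm
N_a = Gd⁴/(8D³k) = (67.9×10³ × 5.0⁴)/(8 × 48.0³ × 3.6943)
    = 4.24375e+07 / 3.2685e+06 = 12.98 → 13 coils

13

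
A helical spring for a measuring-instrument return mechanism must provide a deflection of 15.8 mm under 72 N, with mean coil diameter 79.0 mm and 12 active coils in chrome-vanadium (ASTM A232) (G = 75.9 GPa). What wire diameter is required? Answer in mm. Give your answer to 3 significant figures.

7.30 mm

Required rate k = F/δ = 72/15.8 = 4.557 N/mm
d = (8D³N_a·k / G)^(1/4) = (8·79.0³·12·4.557 / (75.9×10³))^0.25
  = (2841.8)^0.25 = 7.3012 mm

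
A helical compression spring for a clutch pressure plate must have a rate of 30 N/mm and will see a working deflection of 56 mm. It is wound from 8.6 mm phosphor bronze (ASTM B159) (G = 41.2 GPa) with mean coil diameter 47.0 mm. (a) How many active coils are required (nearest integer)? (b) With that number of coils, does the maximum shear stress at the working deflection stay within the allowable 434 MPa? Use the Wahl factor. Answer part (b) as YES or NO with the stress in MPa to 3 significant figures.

(a) 9 coils; (b) YES, τ_max = 407 MPa

N_a = Gd⁴/(8D³k) = (41.2×10³)(8.6⁴)/(8·47.0³·30) = 9.045 → N_a = 9
Actual rate k = Gd⁴/(8D³·9) = 30.148 N/mm
Working load F = kδ = 30.148·56 = 1688.3 N
C = 47.0/8.6 = 5.4651; K_W = (4C−1)/(4C−4)+0.615/C = 1.2805
τ_max = K_W·8FD/(πd³) = 1.2805·317.68 = 406.79 MPa
τ_max ≤ 434 MPa → acceptable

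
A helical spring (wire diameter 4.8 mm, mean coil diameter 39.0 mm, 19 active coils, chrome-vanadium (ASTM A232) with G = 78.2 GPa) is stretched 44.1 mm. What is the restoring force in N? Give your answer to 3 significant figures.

203 N

k = Gd⁴/(8D³N_a) = (78.2×10³)(4.8⁴)/(8·39.0³·19) = 4.604 N/mm
F = k·δ = 4.604 × 44.1 = 203.04 N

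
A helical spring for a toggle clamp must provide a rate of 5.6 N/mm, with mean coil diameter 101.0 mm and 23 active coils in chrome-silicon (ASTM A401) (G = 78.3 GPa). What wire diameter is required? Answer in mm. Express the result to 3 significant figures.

10.8 mm

d = (8D³N_a·k / G)^(1/4) = (8·101.0³·23·5.6 / (78.3×10³))^0.25
  = (13558)^0.25 = 10.7908 mm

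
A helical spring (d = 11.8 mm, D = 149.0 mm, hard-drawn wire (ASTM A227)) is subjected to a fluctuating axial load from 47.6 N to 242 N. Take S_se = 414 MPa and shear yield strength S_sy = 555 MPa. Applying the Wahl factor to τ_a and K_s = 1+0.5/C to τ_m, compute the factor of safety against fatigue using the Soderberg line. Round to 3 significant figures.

8.13

C = D/d = 149.0/11.8 = 12.6271; K_W = (4C−1)/(4C−4)+0.615/C = 1.1132; K_s = 1+0.5/C = 1.0396
F_a = (F_max−F_min)/2 = 97.2 N; F_m = (F_max+F_min)/2 = 144.8 N
τ_a = K_W·8F_aD/(πd³) = 1.1132 × 22.446 = 24.988 MPa
τ_m = K_s·8F_mD/(πd³) = 1.0396 × 33.439 = 34.763 MPa
Soderberg: 1/n_f = τ_a/S_se + τ_m/S_sy = 24.988/414 + 34.763/555 = 0.06036 + 0.06264 = 0.12299
n_f = 1/0.12299 = 8.131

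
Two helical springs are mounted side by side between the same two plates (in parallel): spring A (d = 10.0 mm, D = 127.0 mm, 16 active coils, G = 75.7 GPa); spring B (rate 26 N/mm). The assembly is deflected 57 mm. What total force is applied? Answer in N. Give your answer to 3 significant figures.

1650 N

k_A = Gd⁴/(8D³N_a) = (75.7×10³)(10.0⁴)/(8·127.0³·16) = 2.8872 N/mm
Parallel: k_eq = 2.8872 + 26 = 28.887 N/mm
F = k_eq·δ = 28.887·57 = 1646.6 N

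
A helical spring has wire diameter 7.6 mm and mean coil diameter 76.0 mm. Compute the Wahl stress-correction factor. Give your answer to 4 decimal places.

1.1448

C = D/d = 76.0/7.6 = 10.0000
K_W = (4C−1)/(4C−4) + 0.615/C = 39.000/36.000 + 0.0615 = 1.1448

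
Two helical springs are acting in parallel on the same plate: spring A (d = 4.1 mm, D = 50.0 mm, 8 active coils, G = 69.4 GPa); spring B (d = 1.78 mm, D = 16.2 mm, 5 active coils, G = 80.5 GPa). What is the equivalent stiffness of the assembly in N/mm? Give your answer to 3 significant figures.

k_A = Gd⁴/(8D³N_a) = (69.4×10³)(4.1⁴)/(8·50.0³·8) = 2.4513 N/mm
k_B = Gd⁴/(8D³N_a) = (80.5×10³)(1.78⁴)/(8·16.2³·5) = 4.7519 N/mm
Parallel: k_eq = 2.4513 + 4.7519 = 7.2033 N/mm

7.20 N/mm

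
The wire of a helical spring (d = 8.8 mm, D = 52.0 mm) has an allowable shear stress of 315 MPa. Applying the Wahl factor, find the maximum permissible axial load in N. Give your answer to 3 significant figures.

1290 N

C = D/d = 52.0/8.8 = 5.9091
K_W = (4C−1)/(4C−4) + 0.615/C = 22.636/19.636 + 0.1041 = 1.2569
τ_max = K·8FD/(πd³) → F_max = τ_allow·πd³/(8DK)
F_max = 315·π·8.8³/(8·52.0·1.2569) = 6.7439e+05/522.85 = 1289.8 N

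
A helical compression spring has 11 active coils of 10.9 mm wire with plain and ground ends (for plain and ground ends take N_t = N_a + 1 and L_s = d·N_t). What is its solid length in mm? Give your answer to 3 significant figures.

131 mm

plain and ground ends: N_t = N_a + 1 = 11 + 1 = 12
L_s = d·N_t = 10.9 × 12 = 130.8 mm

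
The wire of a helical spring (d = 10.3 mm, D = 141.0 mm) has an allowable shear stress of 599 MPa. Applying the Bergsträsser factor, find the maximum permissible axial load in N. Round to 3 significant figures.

1660 N

C = D/d = 141.0/10.3 = 13.6893
K_B = (4C+2)/(4C−3) = 56.757/51.757 = 1.0966
τ_max = K·8FD/(πd³) → F_max = τ_allow·πd³/(8DK)
F_max = 599·π·10.3³/(8·141.0·1.0966) = 2.0563e+06/1237 = 1662.4 N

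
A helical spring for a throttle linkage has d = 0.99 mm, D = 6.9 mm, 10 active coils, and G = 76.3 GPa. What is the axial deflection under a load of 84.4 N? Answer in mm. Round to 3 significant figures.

30.3 mm

k = Gd⁴/(8D³N_a) = (76.3×10³)(0.99⁴)/(8·6.9³·10) = 2.7889 N/mm
δ = F/k = 84.4 / 2.7889 = 30.263 mm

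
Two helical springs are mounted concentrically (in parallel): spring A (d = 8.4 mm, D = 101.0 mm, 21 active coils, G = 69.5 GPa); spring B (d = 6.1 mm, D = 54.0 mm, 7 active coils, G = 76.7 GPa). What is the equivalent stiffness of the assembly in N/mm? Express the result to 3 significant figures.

k_A = Gd⁴/(8D³N_a) = (69.5×10³)(8.4⁴)/(8·101.0³·21) = 1.9991 N/mm
k_B = Gd⁴/(8D³N_a) = (76.7×10³)(6.1⁴)/(8·54.0³·7) = 12.043 N/mm
Parallel: k_eq = 1.9991 + 12.043 = 14.042 N/mm

14.0 N/mm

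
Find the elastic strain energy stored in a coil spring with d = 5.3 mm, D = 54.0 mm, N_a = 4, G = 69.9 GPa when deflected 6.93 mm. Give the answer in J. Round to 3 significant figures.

k = Gd⁴/(8D³N_a) = (69.9×10³)(5.3⁴)/(8·54.0³·4) = 10.946 N/mm
U = ½kδ² = 0.5 × 10.946 × 6.93² = 262.84 N·mm = 0.26284 J

0.263 J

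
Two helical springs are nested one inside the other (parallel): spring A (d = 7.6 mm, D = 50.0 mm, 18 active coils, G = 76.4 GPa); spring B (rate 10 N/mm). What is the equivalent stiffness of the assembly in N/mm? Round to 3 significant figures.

24.2 N/mm

k_A = Gd⁴/(8D³N_a) = (76.4×10³)(7.6⁴)/(8·50.0³·18) = 14.16 N/mm
Parallel: k_eq = 14.16 + 10 = 24.16 N/mm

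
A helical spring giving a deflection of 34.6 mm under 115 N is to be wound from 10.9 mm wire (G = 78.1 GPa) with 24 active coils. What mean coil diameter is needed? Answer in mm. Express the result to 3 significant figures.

120 mm

Required rate k = F/δ = 115/34.6 = 3.3237 N/mm
D = (Gd⁴/(8N_a·k))^(1/3) = (78.1×10³·10.9⁴/(8·24·3.3237))^(1/3)
  = (1.72756e+06)^(1/3) = 119.9899 mm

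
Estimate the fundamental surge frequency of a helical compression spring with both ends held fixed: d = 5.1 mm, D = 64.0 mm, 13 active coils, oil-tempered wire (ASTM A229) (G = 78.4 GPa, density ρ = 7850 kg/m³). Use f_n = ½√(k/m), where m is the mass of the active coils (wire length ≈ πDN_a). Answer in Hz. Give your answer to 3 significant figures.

34.1 Hz

k = Gd⁴/(8D³N_a) = (78.4×10³)(5.1⁴)/(8·64.0³·13) = 1.9455 N/mm = 1945.5 N/m
Wire length L = πDN_a = π·64.0·13 = 2613.8 mm
m = ρ·(πd²/4)·L = 7850 × 20.428×10⁻⁶ m² × 2.6138 m = 0.41915 kg
f_n = ½√(k/m) = 0.5·√(1945.5/0.41915) = 0.5·√(4641.4) = 34.064 Hz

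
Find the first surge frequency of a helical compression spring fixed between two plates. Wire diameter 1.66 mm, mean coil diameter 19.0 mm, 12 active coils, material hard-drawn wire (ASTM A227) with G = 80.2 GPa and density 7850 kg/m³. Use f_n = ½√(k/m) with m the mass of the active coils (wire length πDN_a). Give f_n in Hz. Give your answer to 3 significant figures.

k = Gd⁴/(8D³N_a) = (80.2×10³)(1.66⁴)/(8·19.0³·12) = 0.92486 N/mm = 924.86 N/m
Wire length L = πDN_a = π·19.0·12 = 716.28 mm
m = ρ·(πd²/4)·L = 7850 × 2.1642×10⁻⁶ m² × 0.71628 m = 0.012169 kg
f_n = ½√(k/m) = 0.5·√(924.86/0.012169) = 0.5·√(76000) = 137.84 Hz

138 Hz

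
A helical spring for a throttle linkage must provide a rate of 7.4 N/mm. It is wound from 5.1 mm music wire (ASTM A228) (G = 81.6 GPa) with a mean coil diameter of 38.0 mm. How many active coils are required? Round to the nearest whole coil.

17

N_a = Gd⁴/(8D³k) = (81.6×10³ × 5.1⁴)/(8 × 38.0³ × 7.4)
    = 5.5204e+07 / 3.24842e+06 = 16.99 → 17 coils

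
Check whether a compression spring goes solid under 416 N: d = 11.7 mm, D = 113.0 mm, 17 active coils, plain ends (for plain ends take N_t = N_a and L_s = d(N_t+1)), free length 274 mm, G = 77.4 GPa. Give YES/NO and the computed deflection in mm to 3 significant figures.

k = Gd⁴/(8D³N_a) = (77.4×10³)(11.7⁴)/(8·113.0³·17) = 7.3911 N/mm
N_t = 17; L_s = 11.7·18 = 210.6 mm; δ_solid = L₀ − L_s = 274 − 210.6 = 63.4 mm
δ = F/k = 416/7.3911 = 56.284 mm
δ < δ_solid → spring does not go solid

NO, δ = 56.3 mm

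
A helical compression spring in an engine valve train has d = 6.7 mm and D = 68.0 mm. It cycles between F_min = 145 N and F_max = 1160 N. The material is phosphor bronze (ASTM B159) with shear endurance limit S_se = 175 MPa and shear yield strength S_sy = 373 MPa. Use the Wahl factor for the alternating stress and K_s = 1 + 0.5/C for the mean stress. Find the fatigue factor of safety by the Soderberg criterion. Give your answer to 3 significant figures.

0.337

C = D/d = 68.0/6.7 = 10.1493; K_W = (4C−1)/(4C−4)+0.615/C = 1.1426; K_s = 1+0.5/C = 1.0493
F_a = (F_max−F_min)/2 = 507.5 N; F_m = (F_max+F_min)/2 = 652.5 N
τ_a = K_W·8F_aD/(πd³) = 1.1426 × 292.19 = 333.84 MPa
τ_m = K_s·8F_mD/(πd³) = 1.0493 × 375.67 = 394.18 MPa
Soderberg: 1/n_f = τ_a/S_se + τ_m/S_sy = 333.84/175 + 394.18/373 = 1.90768 + 1.05677 = 2.9645
n_f = 1/2.9645 = 0.3373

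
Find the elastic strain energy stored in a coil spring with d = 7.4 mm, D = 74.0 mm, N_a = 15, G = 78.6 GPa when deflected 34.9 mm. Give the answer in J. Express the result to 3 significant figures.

2.95 J

k = Gd⁴/(8D³N_a) = (78.6×10³)(7.4⁴)/(8·74.0³·15) = 4.847 N/mm
U = ½kδ² = 0.5 × 4.847 × 34.9² = 2951.8 N·mm = 2.9518 J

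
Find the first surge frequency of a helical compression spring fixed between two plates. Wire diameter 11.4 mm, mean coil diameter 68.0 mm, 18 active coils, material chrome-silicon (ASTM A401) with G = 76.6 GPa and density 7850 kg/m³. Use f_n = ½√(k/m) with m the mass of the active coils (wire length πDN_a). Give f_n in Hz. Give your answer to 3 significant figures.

48.2 Hz

k = Gd⁴/(8D³N_a) = (76.6×10³)(11.4⁴)/(8·68.0³·18) = 28.573 N/mm = 28573 N/m
Wire length L = πDN_a = π·68.0·18 = 3845.3 mm
m = ρ·(πd²/4)·L = 7850 × 102.07×10⁻⁶ m² × 3.8453 m = 3.0811 kg
f_n = ½√(k/m) = 0.5·√(28573/3.0811) = 0.5·√(9273.8) = 48.15 Hz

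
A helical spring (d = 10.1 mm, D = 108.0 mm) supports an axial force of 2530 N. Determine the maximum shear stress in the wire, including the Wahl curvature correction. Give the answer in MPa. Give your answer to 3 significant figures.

Spring index C = D/d = 108.0/10.1 = 10.6931
K_W = (4C−1)/(4C−4) + 0.615/C = 41.772/38.772 + 0.0575 = 1.1349
τ₀ = 8FD/(πd³) = 8·2530·108.0/(π·10.1³) = 2.18592e+06/3236.8 = 675.34 MPa
τ_max = K·τ₀ = 1.1349 × 675.34 = 766.43 MPa

766 MPa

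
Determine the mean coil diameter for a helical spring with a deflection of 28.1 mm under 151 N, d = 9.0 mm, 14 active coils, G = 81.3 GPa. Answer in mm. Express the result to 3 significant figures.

96.1 mm

Required rate k = F/δ = 151/28.1 = 5.3737 N/mm
D = (Gd⁴/(8N_a·k))^(1/3) = (81.3×10³·9.0⁴/(8·14·5.3737))^(1/3)
  = (886282)^(1/3) = 96.0559 mm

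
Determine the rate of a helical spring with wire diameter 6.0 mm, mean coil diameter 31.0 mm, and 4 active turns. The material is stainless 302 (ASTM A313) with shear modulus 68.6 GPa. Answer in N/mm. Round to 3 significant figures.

k = Gd⁴/(8D³N_a) = (68.6×10³ × 6.0⁴) / (8 × 31.0³ × 4)
  = 8.89056e+07 / 953312 = 93.26 N/mm

93.3 N/mm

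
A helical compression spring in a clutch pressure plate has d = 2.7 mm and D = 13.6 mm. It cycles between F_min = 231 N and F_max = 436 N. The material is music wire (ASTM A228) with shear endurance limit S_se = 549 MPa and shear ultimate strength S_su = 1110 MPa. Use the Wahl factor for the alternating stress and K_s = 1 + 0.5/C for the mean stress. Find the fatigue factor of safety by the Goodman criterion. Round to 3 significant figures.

C = D/d = 13.6/2.7 = 5.0370; K_W = (4C−1)/(4C−4)+0.615/C = 1.3079; K_s = 1+0.5/C = 1.0993
F_a = (F_max−F_min)/2 = 102.5 N; F_m = (F_max+F_min)/2 = 333.5 N
τ_a = K_W·8F_aD/(πd³) = 1.3079 × 180.35 = 235.87 MPa
τ_m = K_s·8F_mD/(πd³) = 1.0993 × 586.79 = 645.04 MPa
Goodman: 1/n_f = τ_a/S_se + τ_m/S_su = 235.87/549 + 645.04/1110 = 0.42964 + 0.58112 = 1.0108
n_f = 1/1.0108 = 0.9894

0.989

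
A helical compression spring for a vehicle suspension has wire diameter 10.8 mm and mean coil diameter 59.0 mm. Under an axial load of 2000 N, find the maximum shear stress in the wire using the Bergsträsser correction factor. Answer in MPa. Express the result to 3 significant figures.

Spring index C = D/d = 59.0/10.8 = 5.4630
K_B = (4C+2)/(4C−3) = 23.852/18.852 = 1.2652
τ₀ = 8FD/(πd³) = 8·2000·59.0/(π·10.8³) = 944000/3957.5 = 238.53 MPa
τ_max = K·τ₀ = 1.2652 × 238.53 = 301.8 MPa

302 MPa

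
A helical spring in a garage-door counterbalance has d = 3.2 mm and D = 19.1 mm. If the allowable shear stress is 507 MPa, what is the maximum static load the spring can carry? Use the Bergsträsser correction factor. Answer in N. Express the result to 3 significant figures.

C = D/d = 19.1/3.2 = 5.9688
K_B = (4C+2)/(4C−3) = 25.875/20.875 = 1.2395
τ_max = K·8FD/(πd³) → F_max = τ_allow·πd³/(8DK)
F_max = 507·π·3.2³/(8·19.1·1.2395) = 52192/189.4 = 275.57 N

276 N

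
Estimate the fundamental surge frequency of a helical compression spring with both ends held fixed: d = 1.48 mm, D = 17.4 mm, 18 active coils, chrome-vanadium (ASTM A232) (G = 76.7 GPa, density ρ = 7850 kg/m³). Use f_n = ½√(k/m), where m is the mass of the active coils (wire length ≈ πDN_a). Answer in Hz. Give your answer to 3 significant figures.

95.5 Hz

k = Gd⁴/(8D³N_a) = (76.7×10³)(1.48⁴)/(8·17.4³·18) = 0.4851 N/mm = 485.1 N/m
Wire length L = πDN_a = π·17.4·18 = 983.95 mm
m = ρ·(πd²/4)·L = 7850 × 1.7203×10⁻⁶ m² × 0.98395 m = 0.013288 kg
f_n = ½√(k/m) = 0.5·√(485.1/0.013288) = 0.5·√(36507) = 95.534 Hz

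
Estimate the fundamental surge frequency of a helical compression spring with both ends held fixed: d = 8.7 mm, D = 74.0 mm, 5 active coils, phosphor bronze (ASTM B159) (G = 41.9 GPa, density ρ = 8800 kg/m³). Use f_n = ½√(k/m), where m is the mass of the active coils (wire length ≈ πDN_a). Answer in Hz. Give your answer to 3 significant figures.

k = Gd⁴/(8D³N_a) = (41.9×10³)(8.7⁴)/(8·74.0³·5) = 14.809 N/mm = 14809 N/m
Wire length L = πDN_a = π·74.0·5 = 1162.4 mm
m = ρ·(πd²/4)·L = 8800 × 59.447×10⁻⁶ m² × 1.1624 m = 0.60808 kg
f_n = ½√(k/m) = 0.5·√(14809/0.60808) = 0.5·√(24354) = 78.029 Hz

78.0 Hz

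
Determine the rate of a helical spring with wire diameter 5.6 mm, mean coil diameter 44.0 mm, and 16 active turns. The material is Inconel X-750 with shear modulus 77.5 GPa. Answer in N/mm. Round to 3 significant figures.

k = Gd⁴/(8D³N_a) = (77.5×10³ × 5.6⁴) / (8 × 44.0³ × 16)
  = 7.62173e+07 / 1.09036e+07 = 6.9901 N/mm

6.99 N/mm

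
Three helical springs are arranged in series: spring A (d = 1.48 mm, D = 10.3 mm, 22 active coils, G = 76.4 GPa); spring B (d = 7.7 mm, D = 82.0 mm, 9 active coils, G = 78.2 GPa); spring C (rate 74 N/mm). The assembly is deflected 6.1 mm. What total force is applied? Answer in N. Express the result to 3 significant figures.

k_A = Gd⁴/(8D³N_a) = (76.4×10³)(1.48⁴)/(8·10.3³·22) = 1.906 N/mm
k_B = Gd⁴/(8D³N_a) = (78.2×10³)(7.7⁴)/(8·82.0³·9) = 6.9246 N/mm
Series: 1/k_eq = 1/1.906 + 1/6.9246 + 1/74 = 0.68259; k_eq = 1.465 N/mm
F = k_eq·δ = 1.465·6.1 = 8.9365 N

8.94 N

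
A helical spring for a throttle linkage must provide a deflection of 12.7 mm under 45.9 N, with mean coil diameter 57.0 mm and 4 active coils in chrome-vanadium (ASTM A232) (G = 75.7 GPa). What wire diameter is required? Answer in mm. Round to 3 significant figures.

4.10 mm

Required rate k = F/δ = 45.9/12.7 = 3.6142 N/mm
d = (8D³N_a·k / G)^(1/4) = (8·57.0³·4·3.6142 / (75.7×10³))^0.25
  = (282.94)^0.25 = 4.1013 mm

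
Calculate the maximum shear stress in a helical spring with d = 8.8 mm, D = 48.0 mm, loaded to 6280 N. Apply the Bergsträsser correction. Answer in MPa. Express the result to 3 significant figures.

Spring index C = D/d = 48.0/8.8 = 5.4545
K_B = (4C+2)/(4C−3) = 23.818/18.818 = 1.2657
τ₀ = 8FD/(πd³) = 8·6280·48.0/(π·8.8³) = 2.41152e+06/2140.9 = 1126.4 MPa
τ_max = K·τ₀ = 1.2657 × 1126.4 = 1425.7 MPa

1430 MPa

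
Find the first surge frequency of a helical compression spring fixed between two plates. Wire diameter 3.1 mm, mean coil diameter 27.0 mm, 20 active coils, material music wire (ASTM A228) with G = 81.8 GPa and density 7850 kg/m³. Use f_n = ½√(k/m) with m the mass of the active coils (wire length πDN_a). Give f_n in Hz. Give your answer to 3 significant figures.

77.2 Hz

k = Gd⁴/(8D³N_a) = (81.8×10³)(3.1⁴)/(8·27.0³·20) = 2.3988 N/mm = 2398.8 N/m
Wire length L = πDN_a = π·27.0·20 = 1696.5 mm
m = ρ·(πd²/4)·L = 7850 × 7.5477×10⁻⁶ m² × 1.6965 m = 0.10051 kg
f_n = ½√(k/m) = 0.5·√(2398.8/0.10051) = 0.5·√(23865) = 77.242 Hz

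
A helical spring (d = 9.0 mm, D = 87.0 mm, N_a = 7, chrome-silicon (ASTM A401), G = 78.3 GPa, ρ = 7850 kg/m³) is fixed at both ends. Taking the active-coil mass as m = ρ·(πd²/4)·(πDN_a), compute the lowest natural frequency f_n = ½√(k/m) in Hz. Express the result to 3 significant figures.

k = Gd⁴/(8D³N_a) = (78.3×10³)(9.0⁴)/(8·87.0³·7) = 13.931 N/mm = 13931 N/m
Wire length L = πDN_a = π·87.0·7 = 1913.2 mm
m = ρ·(πd²/4)·L = 7850 × 63.617×10⁻⁶ m² × 1.9132 m = 0.95546 kg
f_n = ½√(k/m) = 0.5·√(13931/0.95546) = 0.5·√(14581) = 60.375 Hz

60.4 Hz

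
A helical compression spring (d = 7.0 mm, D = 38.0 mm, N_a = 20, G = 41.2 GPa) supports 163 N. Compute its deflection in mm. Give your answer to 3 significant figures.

k = Gd⁴/(8D³N_a) = (41.2×10³)(7.0⁴)/(8·38.0³·20) = 11.267 N/mm
δ = F/k = 163 / 11.267 = 14.467 mm

14.5 mm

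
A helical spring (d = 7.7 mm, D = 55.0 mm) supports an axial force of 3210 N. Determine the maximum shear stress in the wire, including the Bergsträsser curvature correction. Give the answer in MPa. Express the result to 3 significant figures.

1180 MPa

Spring index C = D/d = 55.0/7.7 = 7.1429
K_B = (4C+2)/(4C−3) = 30.571/25.571 = 1.1955
τ₀ = 8FD/(πd³) = 8·3210·55.0/(π·7.7³) = 1.4124e+06/1434.2 = 984.77 MPa
τ_max = K·τ₀ = 1.1955 × 984.77 = 1177.3 MPa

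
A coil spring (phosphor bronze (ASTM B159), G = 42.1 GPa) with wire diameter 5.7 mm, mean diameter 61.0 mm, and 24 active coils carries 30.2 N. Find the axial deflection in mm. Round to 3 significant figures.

29.6 mm

k = Gd⁴/(8D³N_a) = (42.1×10³)(5.7⁴)/(8·61.0³·24) = 1.0197 N/mm
δ = F/k = 30.2 / 1.0197 = 29.615 mm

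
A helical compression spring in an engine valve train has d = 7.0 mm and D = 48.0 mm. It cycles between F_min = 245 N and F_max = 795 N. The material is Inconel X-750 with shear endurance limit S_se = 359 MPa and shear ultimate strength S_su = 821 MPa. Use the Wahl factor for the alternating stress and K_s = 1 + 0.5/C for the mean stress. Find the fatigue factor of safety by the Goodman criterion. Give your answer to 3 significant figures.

1.74

C = D/d = 48.0/7.0 = 6.8571; K_W = (4C−1)/(4C−4)+0.615/C = 1.2177; K_s = 1+0.5/C = 1.0729
F_a = (F_max−F_min)/2 = 275 N; F_m = (F_max+F_min)/2 = 520 N
τ_a = K_W·8F_aD/(πd³) = 1.2177 × 97.999 = 119.34 MPa
τ_m = K_s·8F_mD/(πd³) = 1.0729 × 185.31 = 198.82 MPa
Goodman: 1/n_f = τ_a/S_se + τ_m/S_su = 119.34/359 + 198.82/821 = 0.33241 + 0.24217 = 0.57458
n_f = 1/0.57458 = 1.74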